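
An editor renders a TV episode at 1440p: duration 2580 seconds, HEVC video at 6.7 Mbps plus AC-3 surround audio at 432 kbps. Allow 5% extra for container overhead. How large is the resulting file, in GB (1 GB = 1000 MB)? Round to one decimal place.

2.4 GB

Audio: 432 kbps = 0.432 Mbps.
Total bitrate: 6.7 + 0.432 = 7.132 Mbps.
Stream data: 7.132 Mbps × 2580 s = 18400.6 Mb.
With 5% container overhead: ×1.05.
19,321 Mb ÷ 8 = 2,415 MB → 2.415 GB.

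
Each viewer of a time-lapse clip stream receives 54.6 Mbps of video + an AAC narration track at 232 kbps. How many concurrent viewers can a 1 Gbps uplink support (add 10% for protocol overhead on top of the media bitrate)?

16

Audio: 232 kbps = 0.232 Mbps.
Per-viewer media rate: 54.832 Mbps.
On the wire with 10% overhead: 60.315 Mbps.
1 Gbps = 1,000 Mbps; 1,000 / 60.315 = 16.58 → 16 viewers.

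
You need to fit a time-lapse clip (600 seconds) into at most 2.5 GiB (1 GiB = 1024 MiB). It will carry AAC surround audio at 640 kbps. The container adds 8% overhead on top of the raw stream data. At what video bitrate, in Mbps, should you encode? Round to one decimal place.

32.5 Mbps

Budget: 2.5 GiB = 21474.8 Mb.
Stream payload after overhead: 21474.8 / 1.08 = 19884.1 Mb.
Total bitrate budget: 19884.1 Mb / 600 s = 33.140 Mbps.
Audio: 640 kbps = 0.640 Mbps.
Video: 33.140 − 0.640 = 32.500 Mbps.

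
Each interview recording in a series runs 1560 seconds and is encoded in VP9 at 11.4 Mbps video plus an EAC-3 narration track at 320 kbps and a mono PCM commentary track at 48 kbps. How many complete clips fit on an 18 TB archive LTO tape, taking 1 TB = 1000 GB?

Audio total: 320 + 48 = 368 kbps = 0.368 Mbps.
Total bitrate: 11.768 Mbps.
Per item: 11.768 Mbps × 1560 s = 18,358 Mb = 2,295 MB.
Capacity: 18 TB = 144,000,000 Mb; 7843.96 items → 7843 complete.

7843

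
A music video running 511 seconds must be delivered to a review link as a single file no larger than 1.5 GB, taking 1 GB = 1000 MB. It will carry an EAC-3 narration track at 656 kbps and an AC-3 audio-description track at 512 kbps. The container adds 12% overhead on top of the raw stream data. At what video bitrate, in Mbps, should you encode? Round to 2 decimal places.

Budget: 1.5 GB = 12000.0 Mb.
Stream payload after overhead: 12000.0 / 1.12 = 10714.3 Mb.
Total bitrate budget: 10714.3 Mb / 511 s = 20.967 Mbps.
Audio total: 656 + 512 = 1168 kbps = 1.168 Mbps.
Video: 20.967 − 1.168 = 19.799 Mbps.

19.80 Mbps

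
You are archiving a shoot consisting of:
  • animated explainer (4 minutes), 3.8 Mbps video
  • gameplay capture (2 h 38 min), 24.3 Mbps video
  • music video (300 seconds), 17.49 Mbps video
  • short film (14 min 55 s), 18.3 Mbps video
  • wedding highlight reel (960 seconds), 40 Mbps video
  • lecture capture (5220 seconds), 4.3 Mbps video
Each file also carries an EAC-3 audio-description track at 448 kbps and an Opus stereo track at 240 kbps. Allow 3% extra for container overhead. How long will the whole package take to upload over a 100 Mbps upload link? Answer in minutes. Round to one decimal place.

Audio total: 448 + 240 = 688 kbps = 0.688 Mbps.
animated explainer: 4.488 Mbps × 240 s × 1.03 = 1109.4 Mb
gameplay capture: 24.988 Mbps × 9480 s × 1.03 = 243992.8 Mb
music video: 18.178 Mbps × 300 s × 1.03 = 5617.0 Mb
short film: 18.988 Mbps × 895 s × 1.03 = 17504.1 Mb
wedding highlight reel: 40.688 Mbps × 960 s × 1.03 = 40232.3 Mb
lecture capture: 4.988 Mbps × 5220 s × 1.03 = 26818.5 Mb
Total: 335274.1 Mb = 41909.3 MB.
At 100 Mbps: 335274.1 / 100 = 3353 s ≈ 55.9 minutes.

55.9 minutes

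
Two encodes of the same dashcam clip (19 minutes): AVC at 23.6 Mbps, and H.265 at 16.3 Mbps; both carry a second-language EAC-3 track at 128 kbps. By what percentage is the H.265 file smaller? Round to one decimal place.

30.8%

19 min = 1140 s
Audio: 128 kbps = 0.128 Mbps.
AVC: 23.728 Mbps × 1140 s = 27049.9 Mb = 3.381 GB.
H.265: 16.428 Mbps × 1140 s = 18727.9 Mb = 2.341 GB.
Reduction: (1 − 2.341/3.381) × 100 = 30.77%.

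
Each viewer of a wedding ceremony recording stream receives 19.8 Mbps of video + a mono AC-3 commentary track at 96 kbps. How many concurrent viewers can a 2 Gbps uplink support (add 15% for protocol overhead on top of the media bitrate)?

87

Audio: 96 kbps = 0.096 Mbps.
Per-viewer media rate: 19.896 Mbps.
On the wire with 15% overhead: 22.880 Mbps.
2 Gbps = 2,000 Mbps; 2,000 / 22.880 = 87.41 → 87 viewers.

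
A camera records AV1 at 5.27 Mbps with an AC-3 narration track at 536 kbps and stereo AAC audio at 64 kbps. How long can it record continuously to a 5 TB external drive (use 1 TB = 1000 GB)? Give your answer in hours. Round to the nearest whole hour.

Audio total: 536 + 64 = 600 kbps = 0.600 Mbps.
Total bitrate: 5.27 + 0.600 = 5.870 Mbps.
Capacity: 5 TB = 40,000,000 Mb.
Recording time: 40,000,000 / 5.870 = 6,814,310 s ≈ 1,893 hours.

1893 hours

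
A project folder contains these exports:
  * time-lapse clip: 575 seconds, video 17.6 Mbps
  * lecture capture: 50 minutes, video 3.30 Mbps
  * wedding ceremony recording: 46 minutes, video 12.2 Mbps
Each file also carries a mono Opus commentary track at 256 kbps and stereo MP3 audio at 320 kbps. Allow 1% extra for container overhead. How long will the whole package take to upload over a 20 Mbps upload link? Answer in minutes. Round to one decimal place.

48.3 minutes

Audio total: 256 + 320 = 576 kbps = 0.576 Mbps.
time-lapse clip: 18.176 Mbps × 575 s × 1.01 = 10555.7 Mb
lecture capture: 3.876 Mbps × 3000 s × 1.01 = 11744.3 Mb
wedding ceremony recording: 12.776 Mbps × 2760 s × 1.01 = 35614.4 Mb
Total: 57914.4 Mb = 7239.3 MB.
At 20 Mbps: 57914.4 / 20 = 2896 s ≈ 48.3 minutes.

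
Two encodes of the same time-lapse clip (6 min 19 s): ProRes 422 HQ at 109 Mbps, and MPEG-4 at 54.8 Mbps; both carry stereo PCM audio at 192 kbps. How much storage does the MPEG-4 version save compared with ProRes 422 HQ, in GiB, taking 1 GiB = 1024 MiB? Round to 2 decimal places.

6 min 19 s = 379 s
Audio: 192 kbps = 0.192 Mbps.
ProRes 422 HQ: 109.192 Mbps × 379 s = 41383.8 Mb = 4.818 GiB.
MPEG-4: 54.992 Mbps × 379 s = 20842.0 Mb = 2.426 GiB.
Saving: 4.818 − 2.426 = 2.391 GiB.

2.39 GiB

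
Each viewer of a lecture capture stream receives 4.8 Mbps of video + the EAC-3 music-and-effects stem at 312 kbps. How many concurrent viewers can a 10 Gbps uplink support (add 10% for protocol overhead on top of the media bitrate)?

Audio: 312 kbps = 0.312 Mbps.
Per-viewer media rate: 5.112 Mbps.
On the wire with 10% overhead: 5.623 Mbps.
10 Gbps = 10,000 Mbps; 10,000 / 5.623 = 1778.35 → 1778 viewers.

1778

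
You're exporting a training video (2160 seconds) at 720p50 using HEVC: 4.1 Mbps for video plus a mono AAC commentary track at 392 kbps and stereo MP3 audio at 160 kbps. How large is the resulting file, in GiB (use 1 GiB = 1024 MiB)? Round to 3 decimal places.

1.170 GiB

Audio total: 392 + 160 = 552 kbps = 0.552 Mbps.
Total bitrate: 4.1 + 0.552 = 4.652 Mbps.
Stream data: 4.652 Mbps × 2160 s = 10048.3 Mb.
10,048 Mb = 1,256,040,000 bytes ÷ 1,073,741,824 = 1.170 GiB.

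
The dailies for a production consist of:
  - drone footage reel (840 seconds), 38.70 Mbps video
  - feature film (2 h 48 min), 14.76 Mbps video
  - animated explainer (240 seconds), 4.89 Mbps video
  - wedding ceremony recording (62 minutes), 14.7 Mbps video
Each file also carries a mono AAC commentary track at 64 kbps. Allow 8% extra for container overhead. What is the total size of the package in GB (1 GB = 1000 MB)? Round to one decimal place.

Audio: 64 kbps = 0.064 Mbps.
drone footage reel: 38.764 Mbps × 840 s × 1.08 = 35166.7 Mb
feature film: 14.824 Mbps × 10080 s × 1.08 = 161380.0 Mb
animated explainer: 4.954 Mbps × 240 s × 1.08 = 1284.1 Mb
wedding ceremony recording: 14.764 Mbps × 3720 s × 1.08 = 59315.8 Mb
Total: 257146.6 Mb = 32143.3 MB.
= 32.14 GB.

32.1 GB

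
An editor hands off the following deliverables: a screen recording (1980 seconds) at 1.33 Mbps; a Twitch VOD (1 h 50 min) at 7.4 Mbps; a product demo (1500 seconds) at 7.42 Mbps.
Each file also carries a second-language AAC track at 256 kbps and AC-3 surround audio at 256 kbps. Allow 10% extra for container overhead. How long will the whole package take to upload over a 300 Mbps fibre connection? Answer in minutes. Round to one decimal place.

Audio total: 256 + 256 = 512 kbps = 0.512 Mbps.
screen recording: 1.842 Mbps × 1980 s × 1.10 = 4011.9 Mb
Twitch VOD: 7.912 Mbps × 6600 s × 1.10 = 57441.1 Mb
product demo: 7.932 Mbps × 1500 s × 1.10 = 13087.8 Mb
Total: 74540.8 Mb = 9317.6 MB.
At 300 Mbps: 74540.8 / 300 = 248 s ≈ 4.14 minutes.

4.1 minutes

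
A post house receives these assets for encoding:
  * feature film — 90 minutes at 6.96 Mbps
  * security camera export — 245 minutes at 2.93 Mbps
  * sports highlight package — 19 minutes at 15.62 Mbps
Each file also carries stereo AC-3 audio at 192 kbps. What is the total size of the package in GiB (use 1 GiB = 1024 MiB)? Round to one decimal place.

Audio: 192 kbps = 0.192 Mbps.
feature film: 7.152 Mbps × 5400 s = 38620.8 Mb
security camera export: 3.122 Mbps × 14700 s = 45893.4 Mb
sports highlight package: 15.812 Mbps × 1140 s = 18025.7 Mb
Total: 102539.9 Mb = 12817.5 MB.
= 11.94 GiB.

11.9 GiB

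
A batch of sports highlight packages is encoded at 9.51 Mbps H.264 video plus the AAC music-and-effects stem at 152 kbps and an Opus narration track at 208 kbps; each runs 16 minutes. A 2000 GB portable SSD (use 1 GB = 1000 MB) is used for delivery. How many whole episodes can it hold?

16 min = 960 s
Audio total: 152 + 208 = 360 kbps = 0.360 Mbps.
Total bitrate: 9.870 Mbps.
Per item: 9.870 Mbps × 960 s = 9,475 Mb = 1,184 MB.
Capacity: 2000 GB = 16,000,000 Mb; 1688.62 items → 1688 complete.

1688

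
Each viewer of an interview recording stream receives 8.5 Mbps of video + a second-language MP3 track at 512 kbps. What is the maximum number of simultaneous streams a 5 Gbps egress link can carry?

554

Audio: 512 kbps = 0.512 Mbps.
Per-viewer media rate: 9.012 Mbps.
5 Gbps = 5,000 Mbps; 5,000 / 9.012 = 554.82 → 554 viewers.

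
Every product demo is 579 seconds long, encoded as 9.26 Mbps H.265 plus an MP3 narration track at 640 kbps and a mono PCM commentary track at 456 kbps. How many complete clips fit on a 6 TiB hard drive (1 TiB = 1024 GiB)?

8801

Audio total: 640 + 456 = 1096 kbps = 1.096 Mbps.
Total bitrate: 10.356 Mbps.
Per item: 10.356 Mbps × 579 s = 5,996 Mb = 749.5 MB.
Capacity: 6 TiB = 52,776,558 Mb; 8801.78 items → 8801 complete.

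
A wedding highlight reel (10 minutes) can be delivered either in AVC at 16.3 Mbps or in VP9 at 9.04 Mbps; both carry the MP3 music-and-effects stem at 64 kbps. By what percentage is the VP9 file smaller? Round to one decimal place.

44.4%

10 min = 600 s
Audio: 64 kbps = 0.064 Mbps.
AVC: 16.364 Mbps × 600 s = 9818.4 Mb = 1.143 GiB.
VP9: 9.104 Mbps × 600 s = 5462.4 Mb = 0.636 GiB.
Reduction: (1 − 0.636/1.143) × 100 = 44.37%.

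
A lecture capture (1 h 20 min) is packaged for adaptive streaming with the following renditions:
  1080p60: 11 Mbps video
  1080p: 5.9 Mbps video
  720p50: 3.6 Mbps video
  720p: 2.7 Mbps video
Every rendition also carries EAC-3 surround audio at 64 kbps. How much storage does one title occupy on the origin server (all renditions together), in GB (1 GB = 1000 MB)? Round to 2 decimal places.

14.07 GB

1 h 20 min = 80 min = 4800 s
Audio: 64 kbps = 0.064 Mbps.
Sum of rendition bitrates: (11+0.064) + (5.9+0.064) + (3.6+0.064) + (2.7+0.064) = 23.456 Mbps.
× 4800 s = 112,589 Mb = 14,074 MB = 14.07 GB.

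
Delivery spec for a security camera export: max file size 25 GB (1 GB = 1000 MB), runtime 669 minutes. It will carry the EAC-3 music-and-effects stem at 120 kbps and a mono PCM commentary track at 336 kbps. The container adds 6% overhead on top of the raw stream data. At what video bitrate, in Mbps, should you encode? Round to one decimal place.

4.2 Mbps

Budget: 25 GB = 200000.0 Mb.
Stream payload after overhead: 200000.0 / 1.06 = 188679.2 Mb.
669 min = 40140 s
Total bitrate budget: 188679.2 Mb / 40140 s = 4.701 Mbps.
Audio total: 120 + 336 = 456 kbps = 0.456 Mbps.
Video: 4.701 − 0.456 = 4.245 Mbps.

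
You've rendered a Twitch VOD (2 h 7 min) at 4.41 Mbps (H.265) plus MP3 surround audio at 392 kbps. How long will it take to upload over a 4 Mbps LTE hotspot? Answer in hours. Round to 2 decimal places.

2 h 7 min = 127 min = 7620 s
Audio: 392 kbps = 0.392 Mbps.
Total bitrate: 4.802 Mbps.
File: 4.802 Mbps × 7620 s = 36591.2 Mb.
At 4 Mbps: 36591.2 / 4 = 9147.8 s ≈ 2.54 hours.

2.54 hours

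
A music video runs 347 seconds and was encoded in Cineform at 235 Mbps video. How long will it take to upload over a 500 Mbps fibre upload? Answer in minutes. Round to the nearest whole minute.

File: 235.000 Mbps × 347 s = 81545.0 Mb.
At 500 Mbps: 81545.0 / 500 = 163.1 s ≈ 2.72 minutes.

3 minutes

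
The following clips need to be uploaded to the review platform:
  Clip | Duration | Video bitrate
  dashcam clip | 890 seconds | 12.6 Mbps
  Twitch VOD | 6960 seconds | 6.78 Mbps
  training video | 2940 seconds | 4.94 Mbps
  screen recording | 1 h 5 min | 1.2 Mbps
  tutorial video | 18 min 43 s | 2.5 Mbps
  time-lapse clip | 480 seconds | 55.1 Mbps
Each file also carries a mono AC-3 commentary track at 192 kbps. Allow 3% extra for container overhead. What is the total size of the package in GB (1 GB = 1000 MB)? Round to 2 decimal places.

14.16 GB

Audio: 192 kbps = 0.192 Mbps.
dashcam clip: 12.792 Mbps × 890 s × 1.03 = 11726.4 Mb
Twitch VOD: 6.972 Mbps × 6960 s × 1.03 = 49980.9 Mb
training video: 5.132 Mbps × 2940 s × 1.03 = 15540.7 Mb
screen recording: 1.392 Mbps × 3900 s × 1.03 = 5591.7 Mb
tutorial video: 2.692 Mbps × 1123 s × 1.03 = 3113.8 Mb
time-lapse clip: 55.292 Mbps × 480 s × 1.03 = 27336.4 Mb
Total: 113289.9 Mb = 14161.2 MB.
= 14.16 GB.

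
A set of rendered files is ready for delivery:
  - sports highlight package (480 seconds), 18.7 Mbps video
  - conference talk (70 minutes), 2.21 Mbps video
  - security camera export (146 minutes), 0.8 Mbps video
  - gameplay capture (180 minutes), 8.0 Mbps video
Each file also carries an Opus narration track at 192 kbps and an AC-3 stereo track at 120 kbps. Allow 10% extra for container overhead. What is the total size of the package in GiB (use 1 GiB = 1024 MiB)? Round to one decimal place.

Audio total: 192 + 120 = 312 kbps = 0.312 Mbps.
sports highlight package: 19.012 Mbps × 480 s × 1.10 = 10038.3 Mb
conference talk: 2.522 Mbps × 4200 s × 1.10 = 11651.6 Mb
security camera export: 1.112 Mbps × 8760 s × 1.10 = 10715.2 Mb
gameplay capture: 8.312 Mbps × 10800 s × 1.10 = 98746.6 Mb
Total: 131151.8 Mb = 16394.0 MB.
= 15.27 GiB.

15.3 GiB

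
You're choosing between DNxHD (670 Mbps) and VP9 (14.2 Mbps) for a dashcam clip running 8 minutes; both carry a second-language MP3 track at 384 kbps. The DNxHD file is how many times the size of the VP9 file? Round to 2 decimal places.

45.97

8 min = 480 s
Audio: 384 kbps = 0.384 Mbps.
DNxHD: 670.384 Mbps × 480 s = 321784.3 Mb = 40.223 GB.
VP9: 14.584 Mbps × 480 s = 7000.3 Mb = 0.875 GB.
Ratio: 40.223 / 0.875 = 45.967.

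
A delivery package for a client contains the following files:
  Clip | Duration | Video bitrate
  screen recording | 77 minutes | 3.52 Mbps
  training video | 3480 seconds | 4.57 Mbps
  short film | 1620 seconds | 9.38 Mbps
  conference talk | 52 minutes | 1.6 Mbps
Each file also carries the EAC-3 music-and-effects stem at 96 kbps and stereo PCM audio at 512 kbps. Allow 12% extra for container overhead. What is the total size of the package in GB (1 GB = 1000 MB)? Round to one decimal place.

8.4 GB

Audio total: 96 + 512 = 608 kbps = 0.608 Mbps.
screen recording: 4.128 Mbps × 4620 s × 1.12 = 21359.9 Mb
training video: 5.178 Mbps × 3480 s × 1.12 = 20181.8 Mb
short film: 9.988 Mbps × 1620 s × 1.12 = 18122.2 Mb
conference talk: 2.208 Mbps × 3120 s × 1.12 = 7715.6 Mb
Total: 67379.6 Mb = 8422.4 MB.
= 8.422 GB.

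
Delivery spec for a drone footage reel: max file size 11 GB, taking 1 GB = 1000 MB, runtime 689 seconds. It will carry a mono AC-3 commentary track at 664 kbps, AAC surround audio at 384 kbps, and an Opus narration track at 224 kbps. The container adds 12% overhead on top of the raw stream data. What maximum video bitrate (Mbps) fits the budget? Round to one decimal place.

112.8 Mbps

Budget: 11 GB = 88000.0 Mb.
Stream payload after overhead: 88000.0 / 1.12 = 78571.4 Mb.
Total bitrate budget: 78571.4 Mb / 689 s = 114.037 Mbps.
Audio total: 664 + 384 + 224 = 1272 kbps = 1.272 Mbps.
Video: 114.037 − 1.272 = 112.765 Mbps.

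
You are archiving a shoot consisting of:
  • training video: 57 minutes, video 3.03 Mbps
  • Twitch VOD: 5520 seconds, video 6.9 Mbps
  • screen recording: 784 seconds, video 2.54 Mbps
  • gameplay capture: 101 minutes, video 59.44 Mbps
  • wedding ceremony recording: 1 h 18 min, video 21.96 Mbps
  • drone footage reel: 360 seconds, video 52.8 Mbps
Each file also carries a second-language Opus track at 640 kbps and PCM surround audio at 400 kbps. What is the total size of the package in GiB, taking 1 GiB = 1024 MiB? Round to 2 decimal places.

Audio total: 640 + 400 = 1040 kbps = 1.040 Mbps.
training video: 4.070 Mbps × 3420 s = 13919.4 Mb
Twitch VOD: 7.940 Mbps × 5520 s = 43828.8 Mb
screen recording: 3.580 Mbps × 784 s = 2806.7 Mb
gameplay capture: 60.480 Mbps × 6060 s = 366508.8 Mb
wedding ceremony recording: 23.000 Mbps × 4680 s = 107640.0 Mb
drone footage reel: 53.840 Mbps × 360 s = 19382.4 Mb
Total: 554086.1 Mb = 69260.8 MB.
= 64.50 GiB.

64.50 GiB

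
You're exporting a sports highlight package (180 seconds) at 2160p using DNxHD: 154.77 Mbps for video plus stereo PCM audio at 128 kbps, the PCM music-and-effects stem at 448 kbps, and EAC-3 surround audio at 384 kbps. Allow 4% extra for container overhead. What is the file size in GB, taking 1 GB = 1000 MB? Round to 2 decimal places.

3.64 GB

Audio total: 128 + 448 + 384 = 960 kbps = 0.960 Mbps.
Total bitrate: 154.77 + 0.960 = 155.730 Mbps.
Stream data: 155.730 Mbps × 180 s = 28031.4 Mb.
With 4% container overhead: ×1.04.
29,153 Mb ÷ 8 = 3,644 MB → 3.644 GB.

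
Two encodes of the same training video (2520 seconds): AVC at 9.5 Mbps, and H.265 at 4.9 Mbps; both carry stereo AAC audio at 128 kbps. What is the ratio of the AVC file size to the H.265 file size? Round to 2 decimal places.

1.91

Audio: 128 kbps = 0.128 Mbps.
AVC: 9.628 Mbps × 2520 s = 24262.6 Mb = 3.033 GB.
H.265: 5.028 Mbps × 2520 s = 12670.6 Mb = 1.584 GB.
Ratio: 3.033 / 1.584 = 1.915.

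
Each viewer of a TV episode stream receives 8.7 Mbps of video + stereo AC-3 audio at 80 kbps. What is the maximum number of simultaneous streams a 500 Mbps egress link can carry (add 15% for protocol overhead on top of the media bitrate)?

Audio: 80 kbps = 0.080 Mbps.
Per-viewer media rate: 8.780 Mbps.
On the wire with 15% overhead: 10.097 Mbps.
500 Mbps = 500.0 Mbps; 500.0 / 10.097 = 49.52 → 49 viewers.

49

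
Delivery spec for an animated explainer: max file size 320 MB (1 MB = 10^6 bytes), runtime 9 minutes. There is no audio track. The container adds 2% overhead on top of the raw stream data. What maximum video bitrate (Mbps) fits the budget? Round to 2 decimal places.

4.65 Mbps

Budget: 320 MB = 2560.0 Mb.
Stream payload after overhead: 2560.0 / 1.02 = 2509.8 Mb.
9 min = 540 s
Total bitrate budget: 2509.8 Mb / 540 s = 4.648 Mbps.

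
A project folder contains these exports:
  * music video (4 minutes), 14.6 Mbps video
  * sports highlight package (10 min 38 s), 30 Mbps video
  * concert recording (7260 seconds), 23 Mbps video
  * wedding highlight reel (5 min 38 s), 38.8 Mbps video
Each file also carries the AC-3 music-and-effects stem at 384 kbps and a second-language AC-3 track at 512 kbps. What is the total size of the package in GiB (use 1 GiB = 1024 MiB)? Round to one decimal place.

24.5 GiB

Audio total: 384 + 512 = 896 kbps = 0.896 Mbps.
music video: 15.496 Mbps × 240 s = 3719.0 Mb
sports highlight package: 30.896 Mbps × 638 s = 19711.6 Mb
concert recording: 23.896 Mbps × 7260 s = 173485.0 Mb
wedding highlight reel: 39.696 Mbps × 338 s = 13417.2 Mb
Total: 210332.9 Mb = 26291.6 MB.
= 24.49 GiB.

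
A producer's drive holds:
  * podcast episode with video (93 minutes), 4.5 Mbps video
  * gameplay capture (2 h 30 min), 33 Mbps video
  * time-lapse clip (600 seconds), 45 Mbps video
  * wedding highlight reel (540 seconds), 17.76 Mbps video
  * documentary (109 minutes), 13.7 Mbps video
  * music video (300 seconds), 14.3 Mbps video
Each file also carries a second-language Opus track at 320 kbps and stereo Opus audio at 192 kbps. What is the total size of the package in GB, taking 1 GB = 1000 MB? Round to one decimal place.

58.0 GB

Audio total: 320 + 192 = 512 kbps = 0.512 Mbps.
podcast episode with video: 5.012 Mbps × 5580 s = 27967.0 Mb
gameplay capture: 33.512 Mbps × 9000 s = 301608.0 Mb
time-lapse clip: 45.512 Mbps × 600 s = 27307.2 Mb
wedding highlight reel: 18.272 Mbps × 540 s = 9866.9 Mb
documentary: 14.212 Mbps × 6540 s = 92946.5 Mb
music video: 14.812 Mbps × 300 s = 4443.6 Mb
Total: 464139.1 Mb = 58017.4 MB.
= 58.02 GB.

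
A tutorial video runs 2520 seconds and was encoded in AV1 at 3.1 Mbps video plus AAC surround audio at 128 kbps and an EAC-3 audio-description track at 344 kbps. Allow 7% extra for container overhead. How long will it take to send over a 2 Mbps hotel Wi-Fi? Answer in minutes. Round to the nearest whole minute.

80 minutes

Audio total: 128 + 344 = 472 kbps = 0.472 Mbps.
Total bitrate: 3.572 Mbps.
File: 3.572 Mbps × 2520 s = 9001.4 Mb.
With 7% container overhead: ×1.07. → 9631.5 Mb.
At 2 Mbps: 9631.5 / 2 = 4815.8 s ≈ 80.3 minutes.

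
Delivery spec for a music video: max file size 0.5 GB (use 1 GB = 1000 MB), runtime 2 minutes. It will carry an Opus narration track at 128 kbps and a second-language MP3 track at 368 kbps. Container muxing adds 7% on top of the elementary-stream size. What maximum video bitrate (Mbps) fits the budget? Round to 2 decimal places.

30.66 Mbps

Budget: 0.5 GB = 4000.0 Mb.
Stream payload after overhead: 4000.0 / 1.07 = 3738.3 Mb.
2 min = 120 s
Total bitrate budget: 3738.3 Mb / 120 s = 31.153 Mbps.
Audio total: 128 + 368 = 496 kbps = 0.496 Mbps.
Video: 31.153 − 0.496 = 30.657 Mbps.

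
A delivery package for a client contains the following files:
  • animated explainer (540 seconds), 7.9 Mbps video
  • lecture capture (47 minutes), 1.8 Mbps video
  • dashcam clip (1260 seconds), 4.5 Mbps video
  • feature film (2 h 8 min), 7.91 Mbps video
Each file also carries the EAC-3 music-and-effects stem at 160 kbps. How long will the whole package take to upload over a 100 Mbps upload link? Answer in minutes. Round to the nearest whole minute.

Audio: 160 kbps = 0.160 Mbps.
animated explainer: 8.060 Mbps × 540 s = 4352.4 Mb
lecture capture: 1.960 Mbps × 2820 s = 5527.2 Mb
dashcam clip: 4.660 Mbps × 1260 s = 5871.6 Mb
feature film: 8.070 Mbps × 7680 s = 61977.6 Mb
Total: 77728.8 Mb = 9716.1 MB.
At 100 Mbps: 77728.8 / 100 = 777 s ≈ 13 minutes.

13 minutes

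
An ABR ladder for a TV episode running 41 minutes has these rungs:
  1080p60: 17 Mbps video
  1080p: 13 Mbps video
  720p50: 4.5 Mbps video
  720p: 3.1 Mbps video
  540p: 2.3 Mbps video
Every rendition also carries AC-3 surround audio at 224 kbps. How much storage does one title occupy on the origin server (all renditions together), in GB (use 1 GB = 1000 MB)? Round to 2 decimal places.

12.61 GB

41 min = 2460 s
Audio: 224 kbps = 0.224 Mbps.
Sum of rendition bitrates: (17+0.224) + (13+0.224) + (4.5+0.224) + (3.1+0.224) + (2.3+0.224) = 41.020 Mbps.
× 2460 s = 100,909 Mb = 12,614 MB = 12.61 GB.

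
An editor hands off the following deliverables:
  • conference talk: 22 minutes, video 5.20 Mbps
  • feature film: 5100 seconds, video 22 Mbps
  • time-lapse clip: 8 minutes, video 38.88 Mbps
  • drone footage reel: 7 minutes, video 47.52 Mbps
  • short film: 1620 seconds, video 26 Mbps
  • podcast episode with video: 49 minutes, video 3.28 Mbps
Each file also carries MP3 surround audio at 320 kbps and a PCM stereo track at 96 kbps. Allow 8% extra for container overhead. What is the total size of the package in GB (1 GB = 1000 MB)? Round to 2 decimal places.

28.94 GB

Audio total: 320 + 96 = 416 kbps = 0.416 Mbps.
conference talk: 5.616 Mbps × 1320 s × 1.08 = 8006.2 Mb
feature film: 22.416 Mbps × 5100 s × 1.08 = 123467.3 Mb
time-lapse clip: 39.296 Mbps × 480 s × 1.08 = 20371.0 Mb
drone footage reel: 47.936 Mbps × 420 s × 1.08 = 21743.8 Mb
short film: 26.416 Mbps × 1620 s × 1.08 = 46217.4 Mb
podcast episode with video: 3.696 Mbps × 2940 s × 1.08 = 11735.5 Mb
Total: 231541.3 Mb = 28942.7 MB.
= 28.94 GB.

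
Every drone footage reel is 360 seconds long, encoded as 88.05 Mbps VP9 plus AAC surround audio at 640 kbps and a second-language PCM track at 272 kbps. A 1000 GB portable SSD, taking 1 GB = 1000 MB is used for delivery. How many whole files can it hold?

Audio total: 640 + 272 = 912 kbps = 0.912 Mbps.
Total bitrate: 88.962 Mbps.
Per item: 88.962 Mbps × 360 s = 32,026 Mb = 4,003 MB.
Capacity: 1000 GB = 8,000,000 Mb; 249.79 items → 249 complete.

249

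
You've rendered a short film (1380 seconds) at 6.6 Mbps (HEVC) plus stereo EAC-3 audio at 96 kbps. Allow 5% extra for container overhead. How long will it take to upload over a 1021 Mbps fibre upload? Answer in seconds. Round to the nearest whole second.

Audio: 96 kbps = 0.096 Mbps.
Total bitrate: 6.696 Mbps.
File: 6.696 Mbps × 1380 s = 9240.5 Mb.
With 5% container overhead: ×1.05. → 9702.5 Mb.
At 1021 Mbps: 9702.5 / 1021 = 9.5 s ≈ 9.5 seconds.

10 seconds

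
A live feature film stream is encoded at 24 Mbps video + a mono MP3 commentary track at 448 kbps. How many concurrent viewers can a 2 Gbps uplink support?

Audio: 448 kbps = 0.448 Mbps.
Per-viewer media rate: 24.448 Mbps.
2 Gbps = 2,000 Mbps; 2,000 / 24.448 = 81.81 → 81 viewers.

81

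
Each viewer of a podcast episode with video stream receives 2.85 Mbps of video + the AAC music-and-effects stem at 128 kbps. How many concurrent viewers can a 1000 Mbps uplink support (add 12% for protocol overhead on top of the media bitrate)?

299

Audio: 128 kbps = 0.128 Mbps.
Per-viewer media rate: 2.978 Mbps.
On the wire with 12% overhead: 3.335 Mbps.
1000 Mbps = 1,000 Mbps; 1,000 / 3.335 = 299.82 → 299 viewers.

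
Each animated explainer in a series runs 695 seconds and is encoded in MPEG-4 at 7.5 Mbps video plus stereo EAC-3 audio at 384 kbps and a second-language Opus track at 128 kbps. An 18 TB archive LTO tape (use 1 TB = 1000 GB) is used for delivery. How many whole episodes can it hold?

Audio total: 384 + 128 = 512 kbps = 0.512 Mbps.
Total bitrate: 8.012 Mbps.
Per item: 8.012 Mbps × 695 s = 5,568 Mb = 696.0 MB.
Capacity: 18 TB = 144,000,000 Mb; 25860.49 items → 25860 complete.

25860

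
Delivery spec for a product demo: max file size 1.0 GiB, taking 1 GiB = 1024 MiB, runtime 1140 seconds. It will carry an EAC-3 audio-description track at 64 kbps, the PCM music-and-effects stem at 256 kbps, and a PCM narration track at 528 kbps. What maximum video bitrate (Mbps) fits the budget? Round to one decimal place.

6.7 Mbps

Budget: 1.0 GiB = 8589.9 Mb.
Total bitrate budget: 8589.9 Mb / 1140 s = 7.535 Mbps.
Audio total: 64 + 256 + 528 = 848 kbps = 0.848 Mbps.
Video: 7.535 − 0.848 = 6.687 Mbps.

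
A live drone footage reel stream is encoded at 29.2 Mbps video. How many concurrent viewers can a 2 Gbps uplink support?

68

2 Gbps = 2,000 Mbps; 2,000 / 29.200 = 68.49 → 68 viewers.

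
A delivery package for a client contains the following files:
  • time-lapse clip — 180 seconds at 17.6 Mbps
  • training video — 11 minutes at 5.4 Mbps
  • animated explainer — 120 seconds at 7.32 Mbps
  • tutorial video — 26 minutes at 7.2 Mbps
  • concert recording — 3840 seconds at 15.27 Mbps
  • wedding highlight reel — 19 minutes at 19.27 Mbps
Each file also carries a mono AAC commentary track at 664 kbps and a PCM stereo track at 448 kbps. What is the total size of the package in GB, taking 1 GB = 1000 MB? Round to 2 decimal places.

Audio total: 664 + 448 = 1112 kbps = 1.112 Mbps.
time-lapse clip: 18.712 Mbps × 180 s = 3368.2 Mb
training video: 6.512 Mbps × 660 s = 4297.9 Mb
animated explainer: 8.432 Mbps × 120 s = 1011.8 Mb
tutorial video: 8.312 Mbps × 1560 s = 12966.7 Mb
concert recording: 16.382 Mbps × 3840 s = 62906.9 Mb
wedding highlight reel: 20.382 Mbps × 1140 s = 23235.5 Mb
Total: 107787.0 Mb = 13473.4 MB.
= 13.47 GB.

13.47 GB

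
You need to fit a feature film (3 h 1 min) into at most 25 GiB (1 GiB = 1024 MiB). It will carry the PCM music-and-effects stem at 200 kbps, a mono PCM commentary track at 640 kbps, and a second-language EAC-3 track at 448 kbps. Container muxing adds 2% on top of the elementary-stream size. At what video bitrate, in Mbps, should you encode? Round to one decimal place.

18.1 Mbps

Budget: 25 GiB = 214748.4 Mb.
Stream payload after overhead: 214748.4 / 1.02 = 210537.6 Mb.
3 h 1 min = 181 min = 10860 s
Total bitrate budget: 210537.6 Mb / 10860 s = 19.387 Mbps.
Audio total: 200 + 640 + 448 = 1288 kbps = 1.288 Mbps.
Video: 19.387 − 1.288 = 18.099 Mbps.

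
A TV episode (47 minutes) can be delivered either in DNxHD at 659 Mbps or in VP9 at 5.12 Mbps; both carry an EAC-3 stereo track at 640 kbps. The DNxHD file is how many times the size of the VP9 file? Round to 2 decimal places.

114.52

47 min = 2820 s
Audio: 640 kbps = 0.640 Mbps.
DNxHD: 659.640 Mbps × 2820 s = 1860184.8 Mb = 232.523 GB.
VP9: 5.760 Mbps × 2820 s = 16243.2 Mb = 2.030 GB.
Ratio: 232.523 / 2.030 = 114.521.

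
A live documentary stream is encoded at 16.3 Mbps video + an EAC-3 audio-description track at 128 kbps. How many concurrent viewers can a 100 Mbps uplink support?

Audio: 128 kbps = 0.128 Mbps.
Per-viewer media rate: 16.428 Mbps.
100 Mbps = 100.0 Mbps; 100.0 / 16.428 = 6.09 → 6 viewers.

6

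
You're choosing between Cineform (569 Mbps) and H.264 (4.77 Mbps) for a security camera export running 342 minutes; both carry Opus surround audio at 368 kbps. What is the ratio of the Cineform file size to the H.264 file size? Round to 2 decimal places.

342 min = 20520 s
Audio: 368 kbps = 0.368 Mbps.
Cineform: 569.368 Mbps × 20520 s = 11683431.4 Mb = 1360.130 GiB.
H.264: 5.138 Mbps × 20520 s = 105431.8 Mb = 12.274 GiB.
Ratio: 1360.130 / 12.274 = 110.815.

110.82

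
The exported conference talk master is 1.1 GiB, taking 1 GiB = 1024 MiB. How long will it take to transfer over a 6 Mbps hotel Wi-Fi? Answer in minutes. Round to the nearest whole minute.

26 minutes

File: 1.1 GiB = 9448.9 Mb.
At 6 Mbps: 9448.9 / 6 = 1574.8 s ≈ 26.2 minutes.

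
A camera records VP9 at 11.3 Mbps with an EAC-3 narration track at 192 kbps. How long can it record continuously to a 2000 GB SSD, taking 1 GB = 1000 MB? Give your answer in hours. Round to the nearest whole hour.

Audio: 192 kbps = 0.192 Mbps.
Total bitrate: 11.3 + 0.192 = 11.492 Mbps.
Capacity: 2000 GB = 16,000,000 Mb.
Recording time: 16,000,000 / 11.492 = 1,392,273 s ≈ 387 hours.

387 hours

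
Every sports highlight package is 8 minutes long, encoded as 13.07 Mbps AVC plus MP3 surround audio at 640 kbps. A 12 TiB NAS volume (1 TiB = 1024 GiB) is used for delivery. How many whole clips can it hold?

8 min = 480 s
Audio: 640 kbps = 0.640 Mbps.
Total bitrate: 13.710 Mbps.
Per item: 13.710 Mbps × 480 s = 6,581 Mb = 822.6 MB.
Capacity: 12 TiB = 105,553,116 Mb; 16039.56 items → 16039 complete.

16039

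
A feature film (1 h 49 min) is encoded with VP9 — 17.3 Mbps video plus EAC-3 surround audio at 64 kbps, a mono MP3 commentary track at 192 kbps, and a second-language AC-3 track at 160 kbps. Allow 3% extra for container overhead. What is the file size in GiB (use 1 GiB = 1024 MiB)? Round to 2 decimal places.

13.89 GiB

1 h 49 min = 109 min = 6540 s
Audio total: 64 + 192 + 160 = 416 kbps = 0.416 Mbps.
Total bitrate: 17.3 + 0.416 = 17.716 Mbps.
Stream data: 17.716 Mbps × 6540 s = 115862.6 Mb.
With 3% container overhead: ×1.03.
119,339 Mb = 14,917,314,900 bytes ÷ 1,073,741,824 = 13.89 GiB.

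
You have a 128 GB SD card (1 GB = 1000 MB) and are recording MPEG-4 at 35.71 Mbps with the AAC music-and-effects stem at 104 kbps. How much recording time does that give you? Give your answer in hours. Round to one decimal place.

Audio: 104 kbps = 0.104 Mbps.
Total bitrate: 35.71 + 0.104 = 35.814 Mbps.
Capacity: 128 GB = 1,024,000 Mb.
Recording time: 1,024,000 / 35.814 = 28,592 s ≈ 7.94 hours.

7.9 hours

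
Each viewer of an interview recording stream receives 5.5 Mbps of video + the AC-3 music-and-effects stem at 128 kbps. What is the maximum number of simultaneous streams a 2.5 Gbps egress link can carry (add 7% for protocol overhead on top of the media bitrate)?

415

Audio: 128 kbps = 0.128 Mbps.
Per-viewer media rate: 5.628 Mbps.
On the wire with 7% overhead: 6.022 Mbps.
2.5 Gbps = 2,500 Mbps; 2,500 / 6.022 = 415.15 → 415 viewers.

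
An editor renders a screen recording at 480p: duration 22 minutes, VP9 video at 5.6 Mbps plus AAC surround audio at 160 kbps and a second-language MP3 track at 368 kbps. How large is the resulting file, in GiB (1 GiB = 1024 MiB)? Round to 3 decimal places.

22 min = 1320 s
Audio total: 160 + 368 = 528 kbps = 0.528 Mbps.
Total bitrate: 5.6 + 0.528 = 6.128 Mbps.
Stream data: 6.128 Mbps × 1320 s = 8089.0 Mb.
8,089 Mb = 1,011,120,000 bytes ÷ 1,073,741,824 = 0.9417 GiB.

0.942 GiB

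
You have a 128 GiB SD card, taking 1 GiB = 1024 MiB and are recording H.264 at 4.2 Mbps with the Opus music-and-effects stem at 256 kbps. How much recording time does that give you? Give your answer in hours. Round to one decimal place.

Audio: 256 kbps = 0.256 Mbps.
Total bitrate: 4.2 + 0.256 = 4.456 Mbps.
Capacity: 128 GiB = 1,099,512 Mb.
Recording time: 1,099,512 / 4.456 = 246,749 s ≈ 68.5 hours.

68.5 hours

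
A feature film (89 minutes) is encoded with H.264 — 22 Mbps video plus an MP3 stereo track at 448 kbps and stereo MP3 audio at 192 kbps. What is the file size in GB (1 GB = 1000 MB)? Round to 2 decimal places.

15.11 GB

89 min = 5340 s
Audio total: 448 + 192 = 640 kbps = 0.640 Mbps.
Total bitrate: 22 + 0.640 = 22.640 Mbps.
Stream data: 22.640 Mbps × 5340 s = 120897.6 Mb.
120,898 Mb ÷ 8 = 15,112 MB → 15.11 GB.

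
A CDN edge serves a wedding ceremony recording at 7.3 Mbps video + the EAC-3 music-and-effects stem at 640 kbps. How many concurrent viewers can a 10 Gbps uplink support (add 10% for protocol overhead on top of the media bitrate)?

Audio: 640 kbps = 0.640 Mbps.
Per-viewer media rate: 7.940 Mbps.
On the wire with 10% overhead: 8.734 Mbps.
10 Gbps = 10,000 Mbps; 10,000 / 8.734 = 1144.95 → 1144 viewers.

1144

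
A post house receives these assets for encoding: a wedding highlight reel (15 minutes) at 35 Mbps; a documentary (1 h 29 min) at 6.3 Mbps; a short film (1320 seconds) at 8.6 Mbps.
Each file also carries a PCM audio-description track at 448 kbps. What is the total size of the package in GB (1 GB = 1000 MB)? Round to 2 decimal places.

9.99 GB

Audio: 448 kbps = 0.448 Mbps.
wedding highlight reel: 35.448 Mbps × 900 s = 31903.2 Mb
documentary: 6.748 Mbps × 5340 s = 36034.3 Mb
short film: 9.048 Mbps × 1320 s = 11943.4 Mb
Total: 79880.9 Mb = 9985.1 MB.
= 9.985 GB.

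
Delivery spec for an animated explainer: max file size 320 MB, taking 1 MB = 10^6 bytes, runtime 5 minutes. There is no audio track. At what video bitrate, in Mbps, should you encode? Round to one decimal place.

Budget: 320 MB = 2560.0 Mb.
5 min = 300 s
Total bitrate budget: 2560.0 Mb / 300 s = 8.533 Mbps.

8.5 Mbps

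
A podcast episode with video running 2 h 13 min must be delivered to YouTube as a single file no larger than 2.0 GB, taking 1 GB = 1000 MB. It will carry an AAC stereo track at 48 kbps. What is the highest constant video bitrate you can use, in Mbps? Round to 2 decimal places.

Budget: 2.0 GB = 16000.0 Mb.
2 h 13 min = 133 min = 7980 s
Total bitrate budget: 16000.0 Mb / 7980 s = 2.005 Mbps.
Audio: 48 kbps = 0.048 Mbps.
Video: 2.005 − 0.048 = 1.957 Mbps.

1.96 Mbps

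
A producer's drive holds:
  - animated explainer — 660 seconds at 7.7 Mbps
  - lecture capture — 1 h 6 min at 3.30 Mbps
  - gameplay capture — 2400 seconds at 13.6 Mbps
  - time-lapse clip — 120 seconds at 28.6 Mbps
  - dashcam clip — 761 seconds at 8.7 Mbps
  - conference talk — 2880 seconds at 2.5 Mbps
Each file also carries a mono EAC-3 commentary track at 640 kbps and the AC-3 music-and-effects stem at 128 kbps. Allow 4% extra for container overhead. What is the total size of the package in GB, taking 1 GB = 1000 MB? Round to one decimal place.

9.9 GB

Audio total: 640 + 128 = 768 kbps = 0.768 Mbps.
animated explainer: 8.468 Mbps × 660 s × 1.04 = 5812.4 Mb
lecture capture: 4.068 Mbps × 3960 s × 1.04 = 16753.7 Mb
gameplay capture: 14.368 Mbps × 2400 s × 1.04 = 35862.5 Mb
time-lapse clip: 29.368 Mbps × 120 s × 1.04 = 3665.1 Mb
dashcam clip: 9.468 Mbps × 761 s × 1.04 = 7493.4 Mb
conference talk: 3.268 Mbps × 2880 s × 1.04 = 9788.3 Mb
Total: 79375.4 Mb = 9921.9 MB.
= 9.922 GB.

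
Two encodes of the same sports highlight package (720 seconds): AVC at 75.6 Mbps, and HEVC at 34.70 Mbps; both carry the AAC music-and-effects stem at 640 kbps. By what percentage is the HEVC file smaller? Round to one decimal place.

53.6%

Audio: 640 kbps = 0.640 Mbps.
AVC: 76.240 Mbps × 720 s = 54892.8 Mb = 6.862 GB.
HEVC: 35.340 Mbps × 720 s = 25444.8 Mb = 3.181 GB.
Reduction: (1 − 3.181/6.862) × 100 = 53.65%.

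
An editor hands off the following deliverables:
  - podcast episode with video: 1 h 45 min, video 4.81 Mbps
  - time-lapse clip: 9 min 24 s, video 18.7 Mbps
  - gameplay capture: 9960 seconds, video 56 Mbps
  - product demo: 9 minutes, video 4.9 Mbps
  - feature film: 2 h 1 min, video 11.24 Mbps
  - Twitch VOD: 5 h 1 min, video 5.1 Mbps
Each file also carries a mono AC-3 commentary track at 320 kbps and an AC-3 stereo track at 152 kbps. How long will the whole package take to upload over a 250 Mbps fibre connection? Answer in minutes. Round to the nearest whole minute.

53 minutes

Audio total: 320 + 152 = 472 kbps = 0.472 Mbps.
podcast episode with video: 5.282 Mbps × 6300 s = 33276.6 Mb
time-lapse clip: 19.172 Mbps × 564 s = 10813.0 Mb
gameplay capture: 56.472 Mbps × 9960 s = 562461.1 Mb
product demo: 5.372 Mbps × 540 s = 2900.9 Mb
feature film: 11.712 Mbps × 7260 s = 85029.1 Mb
Twitch VOD: 5.572 Mbps × 18060 s = 100630.3 Mb
Total: 795111.0 Mb = 99388.9 MB.
At 250 Mbps: 795111.0 / 250 = 3180 s ≈ 53 minutes.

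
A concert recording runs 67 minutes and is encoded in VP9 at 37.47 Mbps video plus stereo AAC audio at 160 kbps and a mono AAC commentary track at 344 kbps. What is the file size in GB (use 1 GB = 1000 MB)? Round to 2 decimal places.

67 min = 4020 s
Audio total: 160 + 344 = 504 kbps = 0.504 Mbps.
Total bitrate: 37.47 + 0.504 = 37.974 Mbps.
Stream data: 37.974 Mbps × 4020 s = 152655.5 Mb.
152,655 Mb ÷ 8 = 19,082 MB → 19.08 GB.

19.08 GB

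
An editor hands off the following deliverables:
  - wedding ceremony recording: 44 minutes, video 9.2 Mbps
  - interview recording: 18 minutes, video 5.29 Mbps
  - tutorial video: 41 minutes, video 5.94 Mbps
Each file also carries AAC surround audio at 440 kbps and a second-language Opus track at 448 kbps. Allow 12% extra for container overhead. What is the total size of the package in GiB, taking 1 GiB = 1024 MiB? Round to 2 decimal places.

Audio total: 440 + 448 = 888 kbps = 0.888 Mbps.
wedding ceremony recording: 10.088 Mbps × 2640 s × 1.12 = 29828.2 Mb
interview recording: 6.178 Mbps × 1080 s × 1.12 = 7472.9 Mb
tutorial video: 6.828 Mbps × 2460 s × 1.12 = 18812.5 Mb
Total: 56113.6 Mb = 7014.2 MB.
= 6.532 GiB.

6.53 GiB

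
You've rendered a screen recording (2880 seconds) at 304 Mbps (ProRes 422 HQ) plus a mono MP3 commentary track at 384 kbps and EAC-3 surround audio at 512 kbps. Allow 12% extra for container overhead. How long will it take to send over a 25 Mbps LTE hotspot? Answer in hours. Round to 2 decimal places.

10.93 hours

Audio total: 384 + 512 = 896 kbps = 0.896 Mbps.
Total bitrate: 304.896 Mbps.
File: 304.896 Mbps × 2880 s = 878100.5 Mb.
With 12% container overhead: ×1.12. → 983472.5 Mb.
At 25 Mbps: 983472.5 / 25 = 39338.9 s ≈ 10.9 hours.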